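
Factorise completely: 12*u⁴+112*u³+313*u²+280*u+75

Among the possible rational roots, u = −5/6 is a root, so (6*u+5) is a factor; dividing leaves 2*u³+17*u²+38*u+15.
Continuing, u = −1/2 is a root, so (2*u+1) is a factor; dividing leaves u²+8*u+15.
The remaining quadratic factors as (u+5)(u+3).

(2*u+1)*(6*u+5)*(u+3)*(u+5)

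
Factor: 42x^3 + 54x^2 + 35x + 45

Group as (42x^3 + 35x) + (54x^2 + 45) = 7x(6x^2 + 5) + 9(6x^2 + 5).
Both groups share the factor (6x^2 + 5).

(7x + 9)(6x^2 + 5)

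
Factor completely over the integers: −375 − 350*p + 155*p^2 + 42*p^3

Trying the rational-root candidates, p = −5 is a root, so (p + 5) divides it; the quotient is 42*p^2 − 55*p − 75.
The remaining quadratic factors as (6*p + 5)(7*p − 15).

(6*p + 5)*(7*p − 15)*(p + 5)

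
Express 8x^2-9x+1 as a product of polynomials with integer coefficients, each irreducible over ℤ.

Need a pair with product 8·1 = 8 and sum -9: that's -8 and -1.
Split the middle term: 8x^2-8x - x+1 = 8x(x-1) - (x-1).

(8x-1)(x-1)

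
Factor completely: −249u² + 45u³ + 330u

3u(3u − 10)(5u − 11)

Pull out the common factor 3u, then factor the remaining trinomial.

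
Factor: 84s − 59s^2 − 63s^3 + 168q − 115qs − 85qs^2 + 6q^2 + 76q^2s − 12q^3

−(2q + s)(2q − 9s + 7)(3q − 7s − 12)

Group: 2q(−6q^2 + 41qs + 3q − 63s^2 − 59s + 84) + s(−6q^2 + 41qs + 3q − 63s^2 − 59s + 84); both groups contain (−6q^2 + 41qs + 3q − 63s^2 − 59s + 84), so (2q + s) is a factor with cofactor −6q^2 + 41qs + 3q − 63s^2 − 59s + 84.
The cofactor groups again: −6q^2 + 41qs + 3q − 63s^2 − 59s + 84 = −3q(2q − 9s + 7) + (7s + 12)(2q − 9s + 7); both groups contain (2q − 9s + 7), giving −(3q − 7s − 12)(2q − 9s + 7).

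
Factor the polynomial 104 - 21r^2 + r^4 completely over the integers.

Substitute u = r^2 to get a quadratic in u, then factor.
r^2 - 8 is irreducible over ℤ (8 is not a perfect square).
r^2 - 13 is irreducible over ℤ (13 is not a perfect square).

(r^2 - 13)(r^2 - 8)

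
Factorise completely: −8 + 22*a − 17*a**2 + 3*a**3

Among the possible rational roots, a = 2/3 is a root, so (3*a − 2) divides it; the quotient is a**2 − 5*a + 4.
The remaining quadratic factors as (a − 4)(a − 1).

(3*a − 2)*(a − 1)*(a − 4)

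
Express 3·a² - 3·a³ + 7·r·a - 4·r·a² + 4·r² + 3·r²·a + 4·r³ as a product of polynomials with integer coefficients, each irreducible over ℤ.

(r - a + 1)·(4·r + 3·a)·(r + a)

Group: r·(4·r² - r·a + 4·r - 3·a² + 3·a) + a·(4·r² - r·a + 4·r - 3·a² + 3·a); both groups contain (4·r² - r·a + 4·r - 3·a² + 3·a), so (r + a) is a factor with cofactor 4·r² - r·a + 4·r - 3·a² + 3·a.
The cofactor groups again: 4·r² - r·a + 4·r - 3·a² + 3·a = 4·r·(r - a + 1) + 3·a·(r - a + 1); both groups contain (r - a + 1), giving (4·r + 3·a)·(r - a + 1).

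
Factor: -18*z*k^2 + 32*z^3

2*z*(4*z - 3*k)*(4*z + 3*k)

Factor out 2*z, leaving 16*z^2 - 9*k^2, which is a difference of two squares.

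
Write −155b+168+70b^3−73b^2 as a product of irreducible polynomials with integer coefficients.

Testing divisors of the constant over divisors of the leading coefficient, b = −3/2 is a root, so (2b+3) divides it; the quotient is 35b^2−89b+56.
The remaining quadratic factors as (5b−7)(7b−8).

(2b+3)(5b−7)(7b−8)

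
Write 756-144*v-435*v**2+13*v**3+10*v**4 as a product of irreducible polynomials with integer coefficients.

By the rational root theorem, v = 6 is a root, giving the factor (v-6) and quotient 10*v**3+73*v**2+3*v-126.
Continuing, v = -3/2 is a root, so (2*v+3) is a factor; dividing leaves 5*v**2+29*v-42.
The remaining quadratic factors as (v+7)(5*v-6).

(2*v+3)*(5*v-6)*(v+7)*(v-6)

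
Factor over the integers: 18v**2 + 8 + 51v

Need a pair with product 18·8 = 144 and sum 51: that's 3 and 48.
Split the middle term: 18v**2 + 3v + 48v + 8 = 3v(6v + 1) + 8(6v + 1).

(3v + 8)(6v + 1)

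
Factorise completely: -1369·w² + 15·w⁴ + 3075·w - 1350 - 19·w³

Trying the rational-root candidates, w = 9 is a root, so (w - 9) divides it; the quotient is 15·w³ + 116·w² - 325·w + 150.
Next, w = 5/3 is a root, giving the factor (3·w - 5) and quotient 5·w² + 47·w - 30.
The remaining quadratic factors as (w + 10)(5·w - 3).

(3·w - 5)·(5·w - 3)·(w + 10)·(w - 9)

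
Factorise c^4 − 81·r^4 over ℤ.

(c + 3·r)·(c − 3·r)·(c^2 + 9·r^2)

(c)⁴ − (3·r)⁴ = ((c)² − (3·r)²)((c)² + (3·r)²); the first factor splits again, the second (c^2 + 9·r^2) is irreducible.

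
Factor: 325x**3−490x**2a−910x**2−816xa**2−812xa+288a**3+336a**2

Group: 5x(65x**2+58xa−24a**2) + (−12a−14)(65x**2+58xa−24a**2); both groups contain (65x**2+58xa−24a**2), so (5x−12a−14) is a factor with cofactor 65x**2+58xa−24a**2.
The cofactor groups again: 65x**2+58xa−24a**2 = 5x(13x−4a) + 6a(13x−4a); both groups contain (13x−4a), giving (5x+6a)(13x−4a).

(5x−12a−14)(13x−4a)(5x+6a)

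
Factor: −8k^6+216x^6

Factor out 8 first: what remains is −k^6+27x^6.
Recognize a difference of cubes with the parts 3x^2 and k^2.

−8(k^2−3x^2)(k^4+3k^2x^2+9x^4)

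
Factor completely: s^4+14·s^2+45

Substitute u = s^2 to get a quadratic in u, then factor.
s^2+9 is irreducible over ℤ (sum of squares).
s^2+5 is irreducible over ℤ (always positive, so no real roots).

(s^2+5)·(s^2+9)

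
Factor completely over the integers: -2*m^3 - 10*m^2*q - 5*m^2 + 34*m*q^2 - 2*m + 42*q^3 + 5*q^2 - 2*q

-(2*m - 6*q + 1)*(m + 7*q + 2)*(m + q)

Group: m*(-2*m^2 - 8*m*q - 5*m + 42*q^2 + 5*q - 2) + q*(-2*m^2 - 8*m*q - 5*m + 42*q^2 + 5*q - 2); both groups contain (-2*m^2 - 8*m*q - 5*m + 42*q^2 + 5*q - 2), so (m + q) is a factor with cofactor -2*m^2 - 8*m*q - 5*m + 42*q^2 + 5*q - 2.
The cofactor groups again: -2*m^2 - 8*m*q - 5*m + 42*q^2 + 5*q - 2 = -m*(2*m - 6*q + 1) + (-7*q - 2)*(2*m - 6*q + 1); both groups contain (2*m - 6*q + 1), giving -(m + 7*q + 2)*(2*m - 6*q + 1).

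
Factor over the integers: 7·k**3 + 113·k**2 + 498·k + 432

(7·k + 8)·(k + 6)·(k + 9)

Trying the rational-root candidates, k = -9 is a root, so (k + 9) is a factor; dividing leaves 7·k**2 + 50·k + 48.
The remaining quadratic factors as (k + 6)(7·k + 8).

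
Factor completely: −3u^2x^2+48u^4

Pull out the common factor 3u^2; 16u^2−x^2 is a difference of squares.

3u^2(4u+x)(4u−x)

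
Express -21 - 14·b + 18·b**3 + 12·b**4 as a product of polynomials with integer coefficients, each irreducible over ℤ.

Group as (12·b**4 - 14·b) + (18·b**3 - 21) = 2·b·(6·b**3 - 7) + 3·(6·b**3 - 7).
Both groups share the factor (6·b**3 - 7).

(2·b + 3)·(6·b**3 - 7)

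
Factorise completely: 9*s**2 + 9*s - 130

(3*s + 13)*(3*s - 10)

Need a pair with product 9·(-130) = -1170 and sum 9: that's 39 and -30.
Split the middle term: 9*s**2 + 39*s - 30*s - 130 = 3*s*(3*s + 13) - 10*(3*s + 13).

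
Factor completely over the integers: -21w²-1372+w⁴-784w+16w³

(w+14)(w+2)(w+7)(w-7)

Testing divisors of the constant over divisors of the leading coefficient, w = -14 is a root, so (w+14) is a factor; dividing leaves w³+2w²-49w-98.
Next, w = 7 is a root, so (w-7) is a factor; dividing leaves w²+9w+14.
The remaining quadratic factors as (w+7)(w+2).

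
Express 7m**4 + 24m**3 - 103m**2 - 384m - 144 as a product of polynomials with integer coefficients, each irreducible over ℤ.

(7m + 3)(m + 3)(m + 4)(m - 4)

Among the possible rational roots, m = 4 is a root, so (m - 4) divides it; the quotient is 7m**3 + 52m**2 + 105m + 36.
Then m = -3 is a root, so (m + 3) is a factor; dividing leaves 7m**2 + 31m + 12.
The remaining quadratic factors as (7m + 3)(m + 4).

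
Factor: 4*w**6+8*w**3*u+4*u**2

4*(w**3+u)**2

Pull out the common factor 4, leaving w**6+2*w**3*u+u**2.
Recognize a perfect-square trinomial with the parts u and w**3.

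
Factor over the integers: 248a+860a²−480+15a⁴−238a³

(3a−2)(5a+4)(a−10)(a−6)

By the rational root theorem, a = 10 is a root, so (a−10) is a factor; dividing leaves 15a³−88a²−20a+48.
Then a = −4/5 is a root, so (5a+4) is a factor; dividing leaves 3a²−20a+12.
The remaining quadratic factors as (3a−2)(a−6).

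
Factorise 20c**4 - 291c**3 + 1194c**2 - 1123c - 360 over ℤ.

Testing divisors of the constant over divisors of the leading coefficient, c = 8 is a root, giving the factor (c - 8) and quotient 20c**3 - 131c**2 + 146c + 45.
Then c = 5 is a root, so (c - 5) divides it; the quotient is 20c**2 - 31c - 9.
The remaining quadratic factors as (5c - 9)(4c + 1).

(4c + 1)(5c - 9)(c - 5)(c - 8)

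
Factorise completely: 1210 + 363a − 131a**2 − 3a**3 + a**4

(a + 11)(a + 2)(a − 11)(a − 5)

Trying the rational-root candidates, a = −2 is a root, giving the factor (a + 2) and quotient a**3 − 5a**2 − 121a + 605.
Then a = 11 is a root, giving the factor (a − 11) and quotient a**2 + 6a − 55.
The remaining quadratic factors as (a − 5)(a + 11).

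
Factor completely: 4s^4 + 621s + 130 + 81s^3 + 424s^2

Testing divisors of the constant over divisors of the leading coefficient, s = -2 is a root, so (s + 2) is a factor; dividing leaves 4s^3 + 73s^2 + 278s + 65.
Then s = -13 is a root, so (s + 13) divides it; the quotient is 4s^2 + 21s + 5.
The remaining quadratic factors as (s + 5)(4s + 1).

(4s + 1)(s + 13)(s + 2)(s + 5)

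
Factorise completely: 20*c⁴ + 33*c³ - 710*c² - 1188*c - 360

(4*c + 5)*(5*c + 2)*(c + 6)*(c - 6)

Among the possible rational roots, c = -2/5 is a root, so (5*c + 2) is a factor; dividing leaves 4*c³ + 5*c² - 144*c - 180.
Then c = -6 is a root, giving the factor (c + 6) and quotient 4*c² - 19*c - 30.
The remaining quadratic factors as (4*c + 5)(c - 6).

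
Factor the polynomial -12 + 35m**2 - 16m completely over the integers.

Need a pair with product 35·(-12) = -420 and sum -16: that's 14 and -30.
Split the middle term: 35m**2 + 14m - 30m - 12 = 7m(5m + 2) - 6(5m + 2).

(5m + 2)(7m - 6)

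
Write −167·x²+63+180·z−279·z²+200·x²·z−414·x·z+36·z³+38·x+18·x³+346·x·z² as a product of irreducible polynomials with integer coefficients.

(2·x+4·z+1)·(9·x+z−7)·(x+9·z−9)

Group: 2·x·(9·x²+82·x·z−88·x+9·z²−72·z+63) + (4·z+1)·(9·x²+82·x·z−88·x+9·z²−72·z+63); both groups contain (9·x²+82·x·z−88·x+9·z²−72·z+63), so (2·x+4·z+1) is a factor with cofactor 9·x²+82·x·z−88·x+9·z²−72·z+63.
The cofactor groups again: 9·x²+82·x·z−88·x+9·z²−72·z+63 = 9·x·(x+9·z−9) + (z−7)·(x+9·z−9); both groups contain (x+9·z−9), giving (9·x+z−7)·(x+9·z−9).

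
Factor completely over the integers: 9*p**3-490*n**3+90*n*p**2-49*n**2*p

-(10*n+p)*(7*n+3*p)*(7*n-3*p)

Group: 10*n*(-49*n**2+9*p**2) + p*(-49*n**2+9*p**2); both groups contain (-49*n**2+9*p**2), so (10*n+p) is a factor with cofactor -49*n**2+9*p**2.
The cofactor groups again: -49*n**2+9*p**2 = -7*n*(7*n-3*p) - 3*p*(7*n-3*p); both groups contain (7*n-3*p), giving -(7*n+3*p)*(7*n-3*p).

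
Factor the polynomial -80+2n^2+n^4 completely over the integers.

(n^2+10)(n^2-8)

Substitute u = n^2 to get a quadratic in u, then factor.
n^2-8 is irreducible over ℤ (8 is not a perfect square).
n^2+10 is irreducible over ℤ (always positive, so no real roots).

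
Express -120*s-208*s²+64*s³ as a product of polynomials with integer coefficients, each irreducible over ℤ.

8*s*(2*s+1)*(4*s-15)

Pull out the common factor 8*s, then factor the remaining trinomial.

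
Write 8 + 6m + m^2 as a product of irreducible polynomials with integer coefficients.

Two integers with product 8 and sum 6 are 4 and 2.

(m + 2)(m + 4)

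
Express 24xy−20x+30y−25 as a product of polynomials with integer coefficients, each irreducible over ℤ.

(4x+5)(6y−5)

Group as (24xy−20x) + (30y−25) = 4x(6y−5) + 5(6y−5).
Both groups share the factor (6y−5).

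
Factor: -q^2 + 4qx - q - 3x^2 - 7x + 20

-(q - 3x + 5)(q - x - 4)

Group: -q(q - 3x + 5) + (x + 4)(q - 3x + 5); both groups contain (q - 3x + 5).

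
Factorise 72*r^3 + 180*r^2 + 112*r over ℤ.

4*r*(3*r + 4)*(6*r + 7)

Pull out the common factor 4*r, then factor the remaining trinomial.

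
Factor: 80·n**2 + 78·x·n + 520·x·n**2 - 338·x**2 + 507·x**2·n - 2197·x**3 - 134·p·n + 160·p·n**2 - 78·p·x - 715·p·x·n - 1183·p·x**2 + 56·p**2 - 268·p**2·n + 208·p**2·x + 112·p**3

(4·p - 13·x - 5·n)·(7·p + 13·x - 8·n)·(4·p + 13·x + 2)

Group: 7·p·(16·p**2 - 20·p·n + 8·p - 169·x**2 - 65·x·n - 26·x - 10·n) + (13·x - 8·n)·(16·p**2 - 20·p·n + 8·p - 169·x**2 - 65·x·n - 26·x - 10·n); both groups contain (16·p**2 - 20·p·n + 8·p - 169·x**2 - 65·x·n - 26·x - 10·n), so (7·p + 13·x - 8·n) is a factor with cofactor 16·p**2 - 20·p·n + 8·p - 169·x**2 - 65·x·n - 26·x - 10·n.
The cofactor groups again: 16·p**2 - 20·p·n + 8·p - 169·x**2 - 65·x·n - 26·x - 10·n = 4·p·(4·p - 13·x - 5·n) + (13·x + 2)·(4·p - 13·x - 5·n); both groups contain (4·p - 13·x - 5·n), giving (4·p + 13·x + 2)·(4·p - 13·x - 5·n).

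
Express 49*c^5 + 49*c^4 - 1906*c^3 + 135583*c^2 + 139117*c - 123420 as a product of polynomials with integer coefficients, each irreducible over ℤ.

(7*c + 11)*(7*c - 4)*(c + 15)*(c^2 - 15*c + 187)

Among the possible rational roots, c = 4/7 is a root, so (7*c - 4) is a factor; dividing leaves 7*c^4 + 11*c^3 - 266*c^2 + 19217*c + 30855.
Continuing, c = -15 is a root, giving the factor (c + 15) and quotient 7*c^3 - 94*c^2 + 1144*c + 2057.
Next, c = -11/7 is a root, so (7*c + 11) divides it; the quotient is c^2 - 15*c + 187.
The quadratic c^2 - 15*c + 187 has discriminant -523 < 0 and is irreducible over ℤ.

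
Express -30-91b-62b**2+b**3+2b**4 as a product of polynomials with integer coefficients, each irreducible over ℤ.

Among the possible rational roots, b = -5 is a root, so (b+5) is a factor; dividing leaves 2b**3-9b**2-17b-6.
Then b = 6 is a root, giving the factor (b-6) and quotient 2b**2+3b+1.
The remaining quadratic factors as (2b+1)(b+1).

(2b+1)(b+1)(b+5)(b-6)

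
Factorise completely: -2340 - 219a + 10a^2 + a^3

(a + 12)(a + 13)(a - 15)

Trying the rational-root candidates, a = -13 is a root, so (a + 13) is a factor; dividing leaves a^2 - 3a - 180.
The remaining quadratic factors as (a + 12)(a - 15).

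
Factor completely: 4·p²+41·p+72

Need a pair with product 4·72 = 288 and sum 41: that's 9 and 32.
Split the middle term: 4·p²+9·p + 32·p+72 = p·(4·p+9) + 8·(4·p+9).

(4·p+9)·(p+8)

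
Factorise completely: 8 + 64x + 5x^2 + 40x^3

(8x + 1)(5x^2 + 8)

Group as (40x^3 + 64x) + (5x^2 + 8) = 8x(5x^2 + 8) + (5x^2 + 8).
Both groups share the factor (5x^2 + 8).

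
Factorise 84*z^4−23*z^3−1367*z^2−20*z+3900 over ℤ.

Trying the rational-root candidates, z = −2 is a root, so (z+2) is a factor; dividing leaves 84*z^3−191*z^2−985*z+1950.
Then z = 13/7 is a root, giving the factor (7*z−13) and quotient 12*z^2−5*z−150.
The remaining quadratic factors as (3*z+10)(4*z−15).

(3*z+10)*(4*z−15)*(7*z−13)*(z+2)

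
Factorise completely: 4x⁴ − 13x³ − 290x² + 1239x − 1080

Trying the rational-root candidates, x = 8 is a root, giving the factor (x − 8) and quotient 4x³ + 19x² − 138x + 135.
Then x = 5/4 is a root, so (4x − 5) is a factor; dividing leaves x² + 6x − 27.
The remaining quadratic factors as (x + 9)(x − 3).

(4x − 5)(x + 9)(x − 3)(x − 8)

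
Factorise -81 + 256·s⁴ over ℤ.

Write as (16·s²)² − (9)², then factor 16·s² - 9 once more.

(4·s + 3)·(4·s - 3)·(16·s² + 9)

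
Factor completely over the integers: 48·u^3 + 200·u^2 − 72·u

8·u·(2·u + 9)·(3·u − 1)

Pull out the common factor 8·u, then factor the remaining trinomial.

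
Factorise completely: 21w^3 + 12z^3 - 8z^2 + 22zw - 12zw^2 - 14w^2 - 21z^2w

(4z - 7w)(z - w)(3z + 3w - 2)

Group: z(12z^2 - 9zw - 8z - 21w^2 + 14w) - w(12z^2 - 9zw - 8z - 21w^2 + 14w); both groups contain (12z^2 - 9zw - 8z - 21w^2 + 14w), so (z - w) is a factor with cofactor 12z^2 - 9zw - 8z - 21w^2 + 14w.
The cofactor groups again: 12z^2 - 9zw - 8z - 21w^2 + 14w = 4z(3z + 3w - 2) - 7w(3z + 3w - 2); both groups contain (3z + 3w - 2), giving (4z - 7w)(3z + 3w - 2).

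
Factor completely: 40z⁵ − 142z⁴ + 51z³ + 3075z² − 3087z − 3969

By the rational root theorem, z = −7/2 is a root, giving the factor (2z + 7) and quotient 20z⁴ − 141z³ + 519z² − 279z − 567.
Then z = −3/4 is a root, so (4z + 3) divides it; the quotient is 5z³ − 39z² + 159z − 189.
Then z = 9/5 is a root, giving the factor (5z − 9) and quotient z² − 6z + 21.
The quadratic z² − 6z + 21 has discriminant −48 < 0 and is irreducible over ℤ.

(2z + 7)(4z + 3)(5z − 9)(z² − 6z + 21)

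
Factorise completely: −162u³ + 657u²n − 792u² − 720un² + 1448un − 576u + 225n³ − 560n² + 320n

Group: 9u(−18u² + 55un − 72u − 25n² + 40n) + (−9n + 8)(−18u² + 55un − 72u − 25n² + 40n); both groups contain (−18u² + 55un − 72u − 25n² + 40n), so (9u − 9n + 8) is a factor with cofactor −18u² + 55un − 72u − 25n² + 40n.
The cofactor groups again: −18u² + 55un − 72u − 25n² + 40n = −9u(2u − 5n + 8) + 5n(2u − 5n + 8); both groups contain (2u − 5n + 8), giving −(9u − 5n)(2u − 5n + 8).

−(2u − 5n + 8)(9u − 5n)(9u − 9n + 8)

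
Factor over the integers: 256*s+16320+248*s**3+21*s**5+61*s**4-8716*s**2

(3*s+4)*(7*s-10)*(s-6)*(s**2+9*s+68)

Among the possible rational roots, s = 6 is a root, so (s-6) is a factor; dividing leaves 21*s**4+187*s**3+1370*s**2-496*s-2720.
Next, s = 10/7 is a root, so (7*s-10) is a factor; dividing leaves 3*s**3+31*s**2+240*s+272.
Continuing, s = -4/3 is a root, so (3*s+4) divides it; the quotient is s**2+9*s+68.
The quadratic s**2+9*s+68 has discriminant -191 < 0 and is irreducible over ℤ.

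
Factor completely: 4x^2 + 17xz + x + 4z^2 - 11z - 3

(4x + z - 3)(x + 4z + 1)

Group: x(4x + z - 3) + (4z + 1)(4x + z - 3); both groups contain (4x + z - 3).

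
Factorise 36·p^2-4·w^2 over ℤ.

Every term has a factor of 4. Then 9·p^2-w^2 = (3·p)² − (w)².

4·(3·p+w)·(3·p-w)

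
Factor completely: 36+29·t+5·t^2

Need a pair with product 5·36 = 180 and sum 29: that's 20 and 9.
Split the middle term: 5·t^2+20·t + 9·t+36 = 5·t·(t+4) + 9·(t+4).

(5·t+9)·(t+4)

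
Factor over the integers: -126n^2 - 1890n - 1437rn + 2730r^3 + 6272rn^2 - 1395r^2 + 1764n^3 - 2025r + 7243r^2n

Group: 14r(195r^2 + 392rn - 225r + 196n^2 - 210n) + (9n + 9)(195r^2 + 392rn - 225r + 196n^2 - 210n); both groups contain (195r^2 + 392rn - 225r + 196n^2 - 210n), so (14r + 9n + 9) is a factor with cofactor 195r^2 + 392rn - 225r + 196n^2 - 210n.
The cofactor groups again: 195r^2 + 392rn - 225r + 196n^2 - 210n = 13r(15r + 14n) + (14n - 15)(15r + 14n); both groups contain (15r + 14n), giving (13r + 14n - 15)(15r + 14n).

(13r + 14n - 15)(15r + 14n)(14r + 9n + 9)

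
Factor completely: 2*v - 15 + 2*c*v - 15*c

(2*v - 15)*(c + 1)

Group as (2*c*v - 15*c) + (2*v - 15) = c*(2*v - 15) + (2*v - 15).
Both groups share the factor (2*v - 15).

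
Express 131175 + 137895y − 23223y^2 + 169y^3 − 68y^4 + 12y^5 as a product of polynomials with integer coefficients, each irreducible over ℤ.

(2y − 15)(6y + 5)(y − 11)(y^2 + 12y + 159)

By the rational root theorem, y = 15/2 is a root, so (2y − 15) divides it; the quotient is 6y^4 + 11y^3 + 167y^2 − 10359y − 8745.
Continuing, y = −5/6 is a root, so (6y + 5) is a factor; dividing leaves y^3 + y^2 + 27y − 1749.
Next, y = 11 is a root, so (y − 11) divides it; the quotient is y^2 + 12y + 159.
The quadratic y^2 + 12y + 159 has discriminant −492 < 0 and is irreducible over ℤ.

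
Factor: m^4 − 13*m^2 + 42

Substitute u = m^2 to get a quadratic in u, then factor.
m^2 − 6 is irreducible over ℤ (6 is not a perfect square).
m^2 − 7 is irreducible over ℤ (7 is not a perfect square).

(m^2 − 6)*(m^2 − 7)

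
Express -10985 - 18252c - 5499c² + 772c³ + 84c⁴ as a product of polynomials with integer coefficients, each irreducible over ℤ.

(2c - 13)(6c + 5)(7c + 13)(c + 13)

By the rational root theorem, c = 13/2 is a root, giving the factor (2c - 13) and quotient 42c³ + 659c² + 1534c + 845.
Continuing, c = -13/7 is a root, giving the factor (7c + 13) and quotient 6c² + 83c + 65.
The remaining quadratic factors as (c + 13)(6c + 5).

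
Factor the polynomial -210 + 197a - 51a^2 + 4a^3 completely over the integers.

(4a - 7)(a - 5)(a - 6)

Among the possible rational roots, a = 6 is a root, so (a - 6) is a factor; dividing leaves 4a^2 - 27a + 35.
The remaining quadratic factors as (a - 5)(4a - 7).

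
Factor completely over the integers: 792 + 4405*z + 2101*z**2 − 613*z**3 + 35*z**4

Trying the rational-root candidates, z = −1/5 is a root, giving the factor (5*z + 1) and quotient 7*z**3 − 124*z**2 + 445*z + 792.
Then z = −9/7 is a root, so (7*z + 9) is a factor; dividing leaves z**2 − 19*z + 88.
The remaining quadratic factors as (z − 11)(z − 8).

(5*z + 1)*(7*z + 9)*(z − 11)*(z − 8)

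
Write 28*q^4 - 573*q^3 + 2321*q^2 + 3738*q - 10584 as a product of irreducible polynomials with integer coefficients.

Testing divisors of the constant over divisors of the leading coefficient, q = 7 is a root, so (q - 7) divides it; the quotient is 28*q^3 - 377*q^2 - 318*q + 1512.
Continuing, q = 14 is a root, so (q - 14) is a factor; dividing leaves 28*q^2 + 15*q - 108.
The remaining quadratic factors as (7*q - 12)(4*q + 9).

(4*q + 9)*(7*q - 12)*(q - 14)*(q - 7)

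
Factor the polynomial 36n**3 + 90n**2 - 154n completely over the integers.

Pull out the common factor 2n, then factor the remaining trinomial.

2n(3n + 11)(6n - 7)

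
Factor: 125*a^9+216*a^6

a^6*(5*a+6)*(25*a^2−30*a+36)

Pull out the common factor a^6, leaving 125*a^3+216.
Recognize a sum of cubes with the parts 6 and 5*a.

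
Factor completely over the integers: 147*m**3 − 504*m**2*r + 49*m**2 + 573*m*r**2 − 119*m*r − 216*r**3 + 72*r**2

Group: 7*m*(21*m**2 − 48*m*r + 7*m + 27*r**2 − 9*r) − 8*r*(21*m**2 − 48*m*r + 7*m + 27*r**2 − 9*r); both groups contain (21*m**2 − 48*m*r + 7*m + 27*r**2 − 9*r), so (7*m − 8*r) is a factor with cofactor 21*m**2 − 48*m*r + 7*m + 27*r**2 − 9*r.
The cofactor groups again: 21*m**2 − 48*m*r + 7*m + 27*r**2 − 9*r = 3*m*(7*m − 9*r) + (−3*r + 1)*(7*m − 9*r); both groups contain (7*m − 9*r), giving (3*m − 3*r + 1)*(7*m − 9*r).

(3*m − 3*r + 1)*(7*m − 8*r)*(7*m − 9*r)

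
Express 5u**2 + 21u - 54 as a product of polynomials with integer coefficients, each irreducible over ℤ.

(5u - 9)(u + 6)

Need a pair with product 5·(-54) = -270 and sum 21: that's 30 and -9.
Split the middle term: 5u**2 + 30u - 9u - 54 = 5u(u + 6) - 9(u + 6).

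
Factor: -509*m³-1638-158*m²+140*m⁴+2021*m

(4*m-7)*(5*m-13)*(7*m-9)*(m+2)

Trying the rational-root candidates, m = 13/5 is a root, so (5*m-13) is a factor; dividing leaves 28*m³-29*m²-107*m+126.
Continuing, m = -2 is a root, so (m+2) divides it; the quotient is 28*m²-85*m+63.
The remaining quadratic factors as (7*m-9)(4*m-7).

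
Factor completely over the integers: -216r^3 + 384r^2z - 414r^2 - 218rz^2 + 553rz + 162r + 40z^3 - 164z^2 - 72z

Group: 9r(-24r^2 + 32rz - 46r - 10z^2 + 41z + 18) - 4z(-24r^2 + 32rz - 46r - 10z^2 + 41z + 18); both groups contain (-24r^2 + 32rz - 46r - 10z^2 + 41z + 18), so (9r - 4z) is a factor with cofactor -24r^2 + 32rz - 46r - 10z^2 + 41z + 18.
The cofactor groups again: -24r^2 + 32rz - 46r - 10z^2 + 41z + 18 = -6r(4r - 2z + 9) + (5z + 2)(4r - 2z + 9); both groups contain (4r - 2z + 9), giving -(6r - 5z - 2)(4r - 2z + 9).

-(4r - 2z + 9)(6r - 5z - 2)(9r - 4z)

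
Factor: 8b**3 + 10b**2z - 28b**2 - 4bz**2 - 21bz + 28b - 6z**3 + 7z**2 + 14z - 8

Group: b(8b**2 + 2bz - 12b - 6z**2 - 5z + 4) + (z - 2)(8b**2 + 2bz - 12b - 6z**2 - 5z + 4); both groups contain (8b**2 + 2bz - 12b - 6z**2 - 5z + 4), so (b + z - 2) is a factor with cofactor 8b**2 + 2bz - 12b - 6z**2 - 5z + 4.
The cofactor groups again: 8b**2 + 2bz - 12b - 6z**2 - 5z + 4 = 4b(2b + 2z - 1) + (-3z - 4)(2b + 2z - 1); both groups contain (2b + 2z - 1), giving (4b - 3z - 4)(2b + 2z - 1).

(2b + 2z - 1)(4b - 3z - 4)(b + z - 2)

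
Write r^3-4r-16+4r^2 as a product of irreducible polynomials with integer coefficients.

(r+2)(r+4)(r-2)

Trying the rational-root candidates, r = -2 is a root, so (r+2) is a factor; dividing leaves r^2+2r-8.
The remaining quadratic factors as (r+4)(r-2).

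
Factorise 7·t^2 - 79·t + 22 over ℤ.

Need a pair with product 7·22 = 154 and sum -79: that's -2 and -77.
Split the middle term: 7·t^2 - 2·t - 77·t + 22 = t·(7·t - 2) - 11·(7·t - 2).

(7·t - 2)·(t - 11)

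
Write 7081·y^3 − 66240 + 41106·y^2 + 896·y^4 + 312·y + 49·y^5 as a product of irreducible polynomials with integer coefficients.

(7·y + 10)·(7·y − 8)·(y + 12)·(y^2 + 6·y + 69)

Testing divisors of the constant over divisors of the leading coefficient, y = −12 is a root, giving the factor (y + 12) and quotient 49·y^4 + 308·y^3 + 3385·y^2 + 486·y − 5520.
Continuing, y = −10/7 is a root, so (7·y + 10) divides it; the quotient is 7·y^3 + 34·y^2 + 435·y − 552.
Then y = 8/7 is a root, so (7·y − 8) is a factor; dividing leaves y^2 + 6·y + 69.
The quadratic y^2 + 6·y + 69 has discriminant −240 < 0 and is irreducible over ℤ.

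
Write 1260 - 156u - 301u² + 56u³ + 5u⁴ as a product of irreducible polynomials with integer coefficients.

Testing divisors of the constant over divisors of the leading coefficient, u = 14/5 is a root, so (5u - 14) divides it; the quotient is u³ + 14u² - 21u - 90.
Then u = -2 is a root, so (u + 2) is a factor; dividing leaves u² + 12u - 45.
The remaining quadratic factors as (u + 15)(u - 3).

(5u - 14)(u + 15)(u + 2)(u - 3)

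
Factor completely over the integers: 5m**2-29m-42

Need a pair with product 5·(-42) = -210 and sum -29: that's 6 and -35.
Split the middle term: 5m**2+6m - 35m-42 = m(5m+6) - 7(5m+6).

(5m+6)(m-7)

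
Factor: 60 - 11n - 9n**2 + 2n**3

(2n + 5)(n - 3)(n - 4)

Trying the rational-root candidates, n = 4 is a root, so (n - 4) is a factor; dividing leaves 2n**2 - n - 15.
The remaining quadratic factors as (n - 3)(2n + 5).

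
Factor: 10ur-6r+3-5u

(2r-1)(5u-3)

Group as (10ur-5u) + (-6r+3) = 5u(2r-1) - 3(2r-1).
Both groups share the factor (2r-1).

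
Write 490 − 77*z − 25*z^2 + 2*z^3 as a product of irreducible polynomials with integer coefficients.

(2*z − 7)*(z + 5)*(z − 14)

By the rational root theorem, z = −5 is a root, giving the factor (z + 5) and quotient 2*z^2 − 35*z + 98.
The remaining quadratic factors as (z − 14)(2*z − 7).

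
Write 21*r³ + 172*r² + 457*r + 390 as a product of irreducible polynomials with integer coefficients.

(3*r + 10)*(7*r + 13)*(r + 3)

Among the possible rational roots, r = −10/3 is a root, giving the factor (3*r + 10) and quotient 7*r² + 34*r + 39.
The remaining quadratic factors as (7*r + 13)(r + 3).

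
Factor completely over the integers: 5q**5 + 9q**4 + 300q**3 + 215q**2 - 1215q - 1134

(5q + 9)(q + 1)(q - 2)(q**2 + q + 63)

Among the possible rational roots, q = -9/5 is a root, so (5q + 9) divides it; the quotient is q**4 + 60q**2 - 65q - 126.
Then q = -1 is a root, so (q + 1) divides it; the quotient is q**3 - q**2 + 61q - 126.
Continuing, q = 2 is a root, so (q - 2) is a factor; dividing leaves q**2 + q + 63.
The quadratic q**2 + q + 63 has discriminant -251 < 0 and is irreducible over ℤ.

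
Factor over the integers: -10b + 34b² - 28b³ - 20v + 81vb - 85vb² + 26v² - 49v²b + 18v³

Group: 2v(9v² - 29vb + 13v - 28b² + 34b - 10) + b(9v² - 29vb + 13v - 28b² + 34b - 10); both groups contain (9v² - 29vb + 13v - 28b² + 34b - 10), so (2v + b) is a factor with cofactor 9v² - 29vb + 13v - 28b² + 34b - 10.
The cofactor groups again: 9v² - 29vb + 13v - 28b² + 34b - 10 = v(9v + 7b - 5) + (-4b + 2)(9v + 7b - 5); both groups contain (9v + 7b - 5), giving (v - 4b + 2)(9v + 7b - 5).

(v - 4b + 2)(9v + 7b - 5)(2v + b)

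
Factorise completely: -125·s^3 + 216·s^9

s^3·(6·s^2 - 5)·(36·s^4 + 30·s^2 + 25)

Every term has a factor of s^3; factoring it out leaves 216·s^6 - 125.
Recognize a difference of cubes with the parts 6·s^2 and 5.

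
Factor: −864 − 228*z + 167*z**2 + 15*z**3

Trying the rational-root candidates, z = −9/5 is a root, so (5*z + 9) is a factor; dividing leaves 3*z**2 + 28*z − 96.
The remaining quadratic factors as (3*z − 8)(z + 12).

(3*z − 8)*(5*z + 9)*(z + 12)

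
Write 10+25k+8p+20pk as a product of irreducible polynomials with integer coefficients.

(4p+5)(5k+2)

Group as (20pk+8p) + (25k+10) = 4p(5k+2) + 5(5k+2).
Both groups share the factor (5k+2).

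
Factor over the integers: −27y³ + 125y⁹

Pull out the common factor y³, leaving 125y⁶ − 27.
Recognize a difference of cubes with the parts 5y² and 3.

y³(5y² − 3)(25y⁴ + 15y² + 9)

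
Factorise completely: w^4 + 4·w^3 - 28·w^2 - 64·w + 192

(w + 4)·(w + 6)·(w - 2)·(w - 4)

Among the possible rational roots, w = -6 is a root, giving the factor (w + 6) and quotient w^3 - 2·w^2 - 16·w + 32.
Continuing, w = 4 is a root, so (w - 4) is a factor; dividing leaves w^2 + 2·w - 8.
The remaining quadratic factors as (w + 4)(w - 2).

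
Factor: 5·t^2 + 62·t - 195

(5·t - 13)·(t + 15)

Need a pair with product 5·(-195) = -975 and sum 62: that's -13 and 75.
Split the middle term: 5·t^2 - 13·t + 75·t - 195 = t·(5·t - 13) + 15·(5·t - 13).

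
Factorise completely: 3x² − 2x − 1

Need a pair with product 3·(−1) = −3 and sum −2: that's −3 and 1.
Split the middle term: 3x² − 3x + x − 1 = 3x(x − 1) + (x − 1).

(3x + 1)(x − 1)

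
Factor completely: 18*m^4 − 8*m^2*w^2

2*m^2*(3*m + 2*w)*(3*m − 2*w)

Pull out the common factor 2*m^2; 9*m^2 − 4*w^2 is a difference of squares.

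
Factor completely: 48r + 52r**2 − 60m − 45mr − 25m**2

−(5m + 13r + 12)(5m − 4r)

Group: −5m(5m − 4r) + (−13r − 12)(5m − 4r); both groups contain (5m − 4r).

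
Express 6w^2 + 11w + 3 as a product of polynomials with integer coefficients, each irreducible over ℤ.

(2w + 3)(3w + 1)

Need a pair with product 6·3 = 18 and sum 11: that's 9 and 2.
Split the middle term: 6w^2 + 9w + 2w + 3 = 3w(2w + 3) + (2w + 3).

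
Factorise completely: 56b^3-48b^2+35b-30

Group as (56b^3+35b) + (-48b^2-30) = 7b(8b^2+5) - 6(8b^2+5).
Both groups share the factor (8b^2+5).

(7b-6)(8b^2+5)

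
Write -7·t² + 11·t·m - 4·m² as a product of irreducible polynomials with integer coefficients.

-(7·t - 4·m)·(t - m)

Group: -t·(7·t - 4·m) + m·(7·t - 4·m); both groups contain (7·t - 4·m).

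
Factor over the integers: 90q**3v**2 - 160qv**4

Pull out the common factor 10qv**2; 9q**2 - 16v**2 is a difference of squares.

10qv**2(3q + 4v)(3q - 4v)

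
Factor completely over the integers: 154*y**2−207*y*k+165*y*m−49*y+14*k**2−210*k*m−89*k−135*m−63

(11*y−14*k−9)*(14*y−k+15*m+7)

Group: 14*y*(11*y−14*k−9) + (−k+15*m+7)*(11*y−14*k−9); both groups contain (11*y−14*k−9).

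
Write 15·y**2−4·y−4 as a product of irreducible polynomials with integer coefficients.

Need a pair with product 15·(−4) = −60 and sum −4: that's 6 and −10.
Split the middle term: 15·y**2+6·y − 10·y−4 = 3·y·(5·y+2) − 2·(5·y+2).

(3·y−2)·(5·y+2)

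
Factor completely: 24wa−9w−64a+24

Group as (24wa−9w) + (−64a+24) = 3w(8a−3) − 8(8a−3).
Both groups share the factor (8a−3).

(3w−8)(8a−3)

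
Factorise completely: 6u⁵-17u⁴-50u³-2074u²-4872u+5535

(6u-5)(u+3)(u-9)(u²+4u+41)

Trying the rational-root candidates, u = 5/6 is a root, giving the factor (6u-5) and quotient u⁴-2u³-10u²-354u-1107.
Next, u = 9 is a root, so (u-9) is a factor; dividing leaves u³+7u²+53u+123.
Then u = -3 is a root, giving the factor (u+3) and quotient u²+4u+41.
The quadratic u²+4u+41 has discriminant -148 < 0 and is irreducible over ℤ.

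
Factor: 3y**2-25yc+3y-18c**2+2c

(y-9c+1)(3y+2c)

Group: y(3y+2c) + (-9c+1)(3y+2c); both groups contain (3y+2c).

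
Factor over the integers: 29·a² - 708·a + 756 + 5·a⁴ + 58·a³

(5·a - 7)·(a + 6)·(a + 9)·(a - 2)

Among the possible rational roots, a = 2 is a root, so (a - 2) divides it; the quotient is 5·a³ + 68·a² + 165·a - 378.
Then a = -9 is a root, so (a + 9) divides it; the quotient is 5·a² + 23·a - 42.
The remaining quadratic factors as (a + 6)(5·a - 7).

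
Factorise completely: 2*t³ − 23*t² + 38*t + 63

Among the possible rational roots, t = 9 is a root, so (t − 9) is a factor; dividing leaves 2*t² − 5*t − 7.
The remaining quadratic factors as (t + 1)(2*t − 7).

(2*t − 7)*(t + 1)*(t − 9)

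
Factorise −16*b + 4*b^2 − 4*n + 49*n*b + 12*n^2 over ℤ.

Group: n*(12*n + b − 4) + 4*b*(12*n + b − 4); both groups contain (12*n + b − 4).

(n + 4*b)*(12*n + b − 4)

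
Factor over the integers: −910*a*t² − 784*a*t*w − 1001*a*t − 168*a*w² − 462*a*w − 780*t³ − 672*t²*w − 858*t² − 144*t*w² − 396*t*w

Group: 7*a*(−130*t² − 112*t*w − 143*t − 24*w² − 66*w) + 6*t*(−130*t² − 112*t*w − 143*t − 24*w² − 66*w); both groups contain (−130*t² − 112*t*w − 143*t − 24*w² − 66*w), so (7*a + 6*t) is a factor with cofactor −130*t² − 112*t*w − 143*t − 24*w² − 66*w.
The cofactor groups again: −130*t² − 112*t*w − 143*t − 24*w² − 66*w = −13*t*(10*t + 4*w + 11) − 6*w*(10*t + 4*w + 11); both groups contain (10*t + 4*w + 11), giving −(13*t + 6*w)*(10*t + 4*w + 11).

−(10*t + 4*w + 11)*(13*t + 6*w)*(7*a + 6*t)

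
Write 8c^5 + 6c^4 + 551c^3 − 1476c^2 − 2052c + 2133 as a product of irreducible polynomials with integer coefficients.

(2c + 3)(4c − 3)(c − 3)(c^2 + 3c + 79)

Trying the rational-root candidates, c = −3/2 is a root, so (2c + 3) divides it; the quotient is 4c^4 − 3c^3 + 280c^2 − 1158c + 711.
Then c = 3/4 is a root, so (4c − 3) is a factor; dividing leaves c^3 + 70c − 237.
Then c = 3 is a root, giving the factor (c − 3) and quotient c^2 + 3c + 79.
The quadratic c^2 + 3c + 79 has discriminant −307 < 0 and is irreducible over ℤ.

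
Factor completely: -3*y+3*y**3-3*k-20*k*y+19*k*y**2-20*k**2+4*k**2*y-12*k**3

-(2*k-3*y+3)*(6*k+y+1)*(k+y)

Group: 2*k*(-6*k**2-7*k*y-k-y**2-y) + (-3*y+3)*(-6*k**2-7*k*y-k-y**2-y); both groups contain (-6*k**2-7*k*y-k-y**2-y), so (2*k-3*y+3) is a factor with cofactor -6*k**2-7*k*y-k-y**2-y.
The cofactor groups again: -6*k**2-7*k*y-k-y**2-y = -k*(6*k+y+1) - y*(6*k+y+1); both groups contain (6*k+y+1), giving -(k+y)*(6*k+y+1).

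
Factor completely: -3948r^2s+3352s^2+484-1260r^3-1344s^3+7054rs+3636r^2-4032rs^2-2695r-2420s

-(14r+14s-11)(15r+12s-4)(6r+8s-11)

Group: 15r(-84r^2-196rs+220r-112s^2+242s-121) + (12s-4)(-84r^2-196rs+220r-112s^2+242s-121); both groups contain (-84r^2-196rs+220r-112s^2+242s-121), so (15r+12s-4) is a factor with cofactor -84r^2-196rs+220r-112s^2+242s-121.
The cofactor groups again: -84r^2-196rs+220r-112s^2+242s-121 = -14r(6r+8s-11) + (-14s+11)(6r+8s-11); both groups contain (6r+8s-11), giving -(14r+14s-11)(6r+8s-11).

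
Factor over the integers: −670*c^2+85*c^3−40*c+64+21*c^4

(3*c+1)*(7*c−2)*(c+8)*(c−4)

Among the possible rational roots, c = −1/3 is a root, so (3*c+1) is a factor; dividing leaves 7*c^3+26*c^2−232*c+64.
Continuing, c = −8 is a root, so (c+8) is a factor; dividing leaves 7*c^2−30*c+8.
The remaining quadratic factors as (7*c−2)(c−4).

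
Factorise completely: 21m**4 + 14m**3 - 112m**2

7m**2(3m + 8)(m - 2)

Pull out the common factor 7m**2, then factor the remaining trinomial.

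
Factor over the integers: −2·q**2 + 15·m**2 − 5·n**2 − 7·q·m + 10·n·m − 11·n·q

−(n + 2·q − 3·m)·(5·n + q + 5·m)

Group: −5·n·(n + 2·q − 3·m) + (−q − 5·m)·(n + 2·q − 3·m); both groups contain (n + 2·q − 3·m).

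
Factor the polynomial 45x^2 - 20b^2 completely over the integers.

Every term has a factor of 5. Then 9x^2 - 4b^2 = (3x)² − (2b)².

5(3x - 2b)(3x + 2b)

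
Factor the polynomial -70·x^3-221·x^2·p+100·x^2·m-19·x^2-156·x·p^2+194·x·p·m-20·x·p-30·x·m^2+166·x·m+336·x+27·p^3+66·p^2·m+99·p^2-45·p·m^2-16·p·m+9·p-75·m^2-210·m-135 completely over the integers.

Group: 2·x·(-35·x^2-58·x·p+50·x·m+78·x+9·p^2+22·p·m+18·p-15·m^2-42·m-27) + (3·p+5)·(-35·x^2-58·x·p+50·x·m+78·x+9·p^2+22·p·m+18·p-15·m^2-42·m-27); both groups contain (-35·x^2-58·x·p+50·x·m+78·x+9·p^2+22·p·m+18·p-15·m^2-42·m-27), so (2·x+3·p+5) is a factor with cofactor -35·x^2-58·x·p+50·x·m+78·x+9·p^2+22·p·m+18·p-15·m^2-42·m-27.
The cofactor groups again: -35·x^2-58·x·p+50·x·m+78·x+9·p^2+22·p·m+18·p-15·m^2-42·m-27 = -5·x·(7·x-p-3·m-3) + (-9·p+5·m+9)·(7·x-p-3·m-3); both groups contain (7·x-p-3·m-3), giving -(5·x+9·p-5·m-9)·(7·x-p-3·m-3).

-(7·x-p-3·m-3)·(5·x+9·p-5·m-9)·(2·x+3·p+5)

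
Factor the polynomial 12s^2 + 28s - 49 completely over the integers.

Need a pair with product 12·(-49) = -588 and sum 28: that's 42 and -14.
Split the middle term: 12s^2 + 42s - 14s - 49 = 6s(2s + 7) - 7(2s + 7).

(2s + 7)(6s - 7)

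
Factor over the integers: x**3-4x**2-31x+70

Among the possible rational roots, x = 7 is a root, so (x-7) is a factor; dividing leaves x**2+3x-10.
The remaining quadratic factors as (x-2)(x+5).

(x+5)(x-2)(x-7)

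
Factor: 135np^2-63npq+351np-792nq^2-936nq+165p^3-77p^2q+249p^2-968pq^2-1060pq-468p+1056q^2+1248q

(3p-8q)(5p+11q+13)(9n+11p-12)

Group: 9n(15p^2-7pq+39p-88q^2-104q) + (11p-12)(15p^2-7pq+39p-88q^2-104q); both groups contain (15p^2-7pq+39p-88q^2-104q), so (9n+11p-12) is a factor with cofactor 15p^2-7pq+39p-88q^2-104q.
The cofactor groups again: 15p^2-7pq+39p-88q^2-104q = 5p(3p-8q) + (11q+13)(3p-8q); both groups contain (3p-8q), giving (5p+11q+13)(3p-8q).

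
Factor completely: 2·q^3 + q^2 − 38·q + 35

(2·q − 7)·(q + 5)·(q − 1)

By the rational root theorem, q = −5 is a root, so (q + 5) is a factor; dividing leaves 2·q^2 − 9·q + 7.
The remaining quadratic factors as (q − 1)(2·q − 7).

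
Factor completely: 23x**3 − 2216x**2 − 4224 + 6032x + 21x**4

(3x − 4)(7x − 11)(x + 12)(x − 8)

By the rational root theorem, x = 8 is a root, so (x − 8) is a factor; dividing leaves 21x**3 + 191x**2 − 688x + 528.
Then x = 4/3 is a root, so (3x − 4) is a factor; dividing leaves 7x**2 + 73x − 132.
The remaining quadratic factors as (x + 12)(7x − 11).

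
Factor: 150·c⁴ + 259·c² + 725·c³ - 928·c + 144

(5·c + 9)·(5·c - 4)·(6·c - 1)·(c + 4)

By the rational root theorem, c = -9/5 is a root, giving the factor (5·c + 9) and quotient 30·c³ + 91·c² - 112·c + 16.
Continuing, c = 4/5 is a root, so (5·c - 4) divides it; the quotient is 6·c² + 23·c - 4.
The remaining quadratic factors as (6·c - 1)(c + 4).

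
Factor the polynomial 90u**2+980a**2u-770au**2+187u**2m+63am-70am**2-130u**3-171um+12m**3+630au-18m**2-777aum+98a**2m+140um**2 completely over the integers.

(14a-13u-6m+9)(7a+u-2m)(10u+m)

Group: 14a(70au+7am+10u**2-19um-2m**2) + (-13u-6m+9)(70au+7am+10u**2-19um-2m**2); both groups contain (70au+7am+10u**2-19um-2m**2), so (14a-13u-6m+9) is a factor with cofactor 70au+7am+10u**2-19um-2m**2.
The cofactor groups again: 70au+7am+10u**2-19um-2m**2 = 7a(10u+m) + (u-2m)(10u+m); both groups contain (10u+m), giving (7a+u-2m)(10u+m).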